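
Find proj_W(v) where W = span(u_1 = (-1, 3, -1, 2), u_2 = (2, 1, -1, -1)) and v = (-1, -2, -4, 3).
proj_W(v) = (-25/21, 4/7, 2/21, 23/21)

Set up U = [u_1 | ... | u_2] ∈ R^(4×2). The projector onto W = col(U) is P = U (U^T U)^(-1) U^T.
Compute U^T U =
  [15, 0]
  [0, 7],
and U^T v = (5, -3).
Solve U^T U · c = U^T v for the coefficients: c = (1/3, -3/7). The projection is proj_W(v) = U c.
Check: (v - proj_W(v)) · u_1 = 0  (should be 0).
Check: (v - proj_W(v)) · u_2 = 0  (should be 0).
Result: proj_W(v) = (-25/21, 4/7, 2/21, 23/21).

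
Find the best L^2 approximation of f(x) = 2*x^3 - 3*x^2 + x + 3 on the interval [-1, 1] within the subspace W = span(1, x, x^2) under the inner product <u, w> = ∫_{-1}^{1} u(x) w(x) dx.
g(x) = -3*x^2 + 11*x/5 + 3

The best approximation g ∈ W is the orthogonal projection of f onto W. Writing g = a_0 + a_1 x + a_2 x^2, the coefficients solve the normal equations G · a = b where
  G_{ij} = <φ_i, φ_j> and b_i = <f, φ_i>, with φ_0 = 1, φ_1 = x, φ_2 = x^2.
G =
  [2, 0, 2/3]
  [0, 2/3, 0]
  [2/3, 0, 2/5],
b = (4, 22/15, 4/5).
Solving gives a_0 = 3, a_1 = 11/5, a_2 = -3, so
  g(x) = -3*x^2 + 11*x/5 + 3.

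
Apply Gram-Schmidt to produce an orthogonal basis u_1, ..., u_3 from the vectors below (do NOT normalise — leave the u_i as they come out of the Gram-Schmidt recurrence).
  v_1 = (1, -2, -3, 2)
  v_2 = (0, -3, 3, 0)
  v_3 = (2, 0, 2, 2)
Orthogonal basis:
  u_1 = (1, -2, -3, 2)
  u_2 = (1/6, -10/3, 5/2, 1/3)
  u_3 = (68/35, 8/7, 8/7, 66/35)

Apply the Gram-Schmidt recurrence
  u_1 = v_1
  u_i = v_i − Σ_{j<i} ((v_i · u_j) / (u_j · u_j)) · u_j.

Step by step this gives:
  u_1 = (1, -2, -3, 2)
  u_2 = (1/6, -10/3, 5/2, 1/3)
  u_3 = (68/35, 8/7, 8/7, 66/35)

Orthogonality check:
  u_2 · u_1 = 0 (should be 0)
  u_3 · u_1 = 0 (should be 0)
  u_3 · u_2 = 0 (should be 0)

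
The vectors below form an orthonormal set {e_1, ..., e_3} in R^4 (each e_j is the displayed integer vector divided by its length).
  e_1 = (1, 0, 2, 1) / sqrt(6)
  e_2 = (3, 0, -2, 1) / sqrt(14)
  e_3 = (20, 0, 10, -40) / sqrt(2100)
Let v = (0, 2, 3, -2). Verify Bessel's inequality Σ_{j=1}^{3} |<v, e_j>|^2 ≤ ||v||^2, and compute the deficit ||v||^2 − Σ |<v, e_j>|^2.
Σ |<v, e_j>|^2 = 13; ||v||^2 = 17; deficit = 4

Write each e_j = u_j / sqrt(<u_j, u_j>) where u_j is the displayed integer vector. Then <v, e_j> = <v, u_j> / sqrt(<u_j, u_j>), so |<v, e_j>|^2 = <v, u_j>^2 / <u_j, u_j>.
Coefficients: <v, e_1> = 4/sqrt(6), <v, e_2> = -8/sqrt(14), <v, e_3> = 110/sqrt(2100).
Square and sum: Σ |<v, e_j>|^2 = 13.
Compute ||v||^2 = v·v = 17.
Deficit = 17 − 13 = 4 ≥ 0, confirming Bessel's inequality. (The deficit equals ||v − Σ <v,e_j> e_j||^2, the squared distance from v to span{e_j}.)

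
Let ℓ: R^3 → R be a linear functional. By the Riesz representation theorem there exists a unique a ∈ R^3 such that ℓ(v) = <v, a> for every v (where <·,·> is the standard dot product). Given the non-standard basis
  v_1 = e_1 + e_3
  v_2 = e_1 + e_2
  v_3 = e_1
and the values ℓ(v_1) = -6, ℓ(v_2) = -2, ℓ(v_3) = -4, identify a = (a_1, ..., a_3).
a = (-4, 2, -2)

Write a = (a_1, ..., a_3) in the standard basis. For each basis vector v_i, ℓ(v_i) = <v_i, a> is a linear equation in the a_j's. Collect the n equations into a matrix system V a = ℓ, where row i of V is v_i (expressed in the standard basis). Since V is invertible (lower-triangular with 1s on the diagonal, up to permutation), solve by back-substitution:
  V =
[[1, 0, 1],
 [1, 1, 0],
 [1, 0, 0]]
  V a = (-6, -2, -4)
Solving gives a = (-4, 2, -2).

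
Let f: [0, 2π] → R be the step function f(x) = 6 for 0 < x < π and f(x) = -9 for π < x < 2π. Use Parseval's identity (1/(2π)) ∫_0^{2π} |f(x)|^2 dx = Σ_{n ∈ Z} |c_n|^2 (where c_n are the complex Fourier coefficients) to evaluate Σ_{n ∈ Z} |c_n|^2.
Σ |c_n|^2 = 117/2

Parseval equates the L^2 energy of f (normalised by 1/(2π)) with the ℓ^2 sum of its Fourier coefficients: (1/(2π)) ∫_0^{2π} |f|^2 = Σ |c_n|^2.
Compute the left side: (1/(2π)) [∫_0^π 6^2 dx + ∫_π^{2π} (-9)^2 dx] = (1/(2π)) · (36π + 81π) = (36 + 81)/2 = 117/2.
So Σ_{n ∈ Z} |c_n|^2 = 117/2.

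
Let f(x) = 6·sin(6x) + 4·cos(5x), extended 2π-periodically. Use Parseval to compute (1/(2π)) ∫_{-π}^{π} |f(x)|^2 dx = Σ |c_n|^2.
Σ |c_n|^2 = 26

Expand |f|^2 and use orthogonality of {sin(nx), cos(mx)} on [-π, π]:
  ∫_{-π}^{π} sin(nx)^2 dx = π, ∫ cos(mx)^2 dx = π, and cross terms integrate to 0.
So ∫_{-π}^{π} f(x)^2 dx = 6^2 · π + 4^2 · π = (36 + 16)π.
Divide by 2π: (36 + 16)/2 = 26.
By Parseval, this equals Σ |c_n|^2.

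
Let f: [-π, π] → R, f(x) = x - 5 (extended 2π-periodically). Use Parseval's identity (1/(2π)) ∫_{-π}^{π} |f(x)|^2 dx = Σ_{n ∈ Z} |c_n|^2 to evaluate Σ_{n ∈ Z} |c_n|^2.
Σ |c_n|^2 = π^2/3 + 25

Expand and integrate term by term over [-π, π]:
  ∫ (x)^2 dx = 1·(2π^3/3); ∫ 2·1·(-5)·x dx = 0 (odd integrand); ∫ (-5)^2 dx = 25·2π.
So (1/(2π)) ∫_{-π}^{π} (x - 5)^2 dx = 1π^2/3 + 25 = π^2/3 + 25.
Parseval ⇒ Σ |c_n|^2 = π^2/3 + 25.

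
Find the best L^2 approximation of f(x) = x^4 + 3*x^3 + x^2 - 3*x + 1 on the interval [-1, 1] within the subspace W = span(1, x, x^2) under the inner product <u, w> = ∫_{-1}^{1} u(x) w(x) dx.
g(x) = 13*x^2/7 - 6*x/5 + 32/35

The best approximation g ∈ W is the orthogonal projection of f onto W. Writing g = a_0 + a_1 x + a_2 x^2, the coefficients solve the normal equations G · a = b where
  G_{ij} = <φ_i, φ_j> and b_i = <f, φ_i>, with φ_0 = 1, φ_1 = x, φ_2 = x^2.
G =
  [2, 0, 2/3]
  [0, 2/3, 0]
  [2/3, 0, 2/5],
b = (46/15, -4/5, 142/105).
Solving gives a_0 = 32/35, a_1 = -6/5, a_2 = 13/7, so
  g(x) = 13*x^2/7 - 6*x/5 + 32/35.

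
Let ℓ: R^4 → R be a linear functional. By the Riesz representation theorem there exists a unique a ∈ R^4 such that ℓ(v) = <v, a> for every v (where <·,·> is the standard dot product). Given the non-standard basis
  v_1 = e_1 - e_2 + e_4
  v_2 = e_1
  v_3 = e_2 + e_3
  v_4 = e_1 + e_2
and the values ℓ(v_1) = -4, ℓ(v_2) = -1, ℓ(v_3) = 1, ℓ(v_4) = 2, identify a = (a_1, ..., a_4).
a = (-1, 3, -2, 0)

Write a = (a_1, ..., a_4) in the standard basis. For each basis vector v_i, ℓ(v_i) = <v_i, a> is a linear equation in the a_j's. Collect the n equations into a matrix system V a = ℓ, where row i of V is v_i (expressed in the standard basis). Since V is invertible (lower-triangular with 1s on the diagonal, up to permutation), solve by back-substitution:
  V =
[[1, -1, 0, 1],
 [1, 0, 0, 0],
 [0, 1, 1, 0],
 [1, 1, 0, 0]]
  V a = (-4, -1, 1, 2)
Solving gives a = (-1, 3, -2, 0).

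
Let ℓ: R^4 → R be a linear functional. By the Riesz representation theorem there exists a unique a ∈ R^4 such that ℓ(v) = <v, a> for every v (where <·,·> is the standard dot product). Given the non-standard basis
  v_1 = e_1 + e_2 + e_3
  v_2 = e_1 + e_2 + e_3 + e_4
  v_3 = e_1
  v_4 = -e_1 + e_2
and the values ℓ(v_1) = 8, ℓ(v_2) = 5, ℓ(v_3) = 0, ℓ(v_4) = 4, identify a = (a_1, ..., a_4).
a = (0, 4, 4, -3)

Write a = (a_1, ..., a_4) in the standard basis. For each basis vector v_i, ℓ(v_i) = <v_i, a> is a linear equation in the a_j's. Collect the n equations into a matrix system V a = ℓ, where row i of V is v_i (expressed in the standard basis). Since V is invertible (lower-triangular with 1s on the diagonal, up to permutation), solve by back-substitution:
  V =
[[1, 1, 1, 0],
 [1, 1, 1, 1],
 [1, 0, 0, 0],
 [-1, 1, 0, 0]]
  V a = (8, 5, 0, 4)
Solving gives a = (0, 4, 4, -3).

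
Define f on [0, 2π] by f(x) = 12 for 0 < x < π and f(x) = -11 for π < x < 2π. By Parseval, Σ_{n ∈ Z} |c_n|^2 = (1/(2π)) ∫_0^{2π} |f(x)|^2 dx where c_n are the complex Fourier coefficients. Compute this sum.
Σ |c_n|^2 = 265/2

Parseval equates the L^2 energy of f (normalised by 1/(2π)) with the ℓ^2 sum of its Fourier coefficients: (1/(2π)) ∫_0^{2π} |f|^2 = Σ |c_n|^2.
Compute the left side: (1/(2π)) [∫_0^π 12^2 dx + ∫_π^{2π} (-11)^2 dx] = (1/(2π)) · (144π + 121π) = (144 + 121)/2 = 265/2.
So Σ_{n ∈ Z} |c_n|^2 = 265/2.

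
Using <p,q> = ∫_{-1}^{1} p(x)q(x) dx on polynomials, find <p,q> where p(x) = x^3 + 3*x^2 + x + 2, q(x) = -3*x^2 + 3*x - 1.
<p,q> = -52/5

Expand the product: p(x)·q(x) = -3*x^5 - 6*x^4 + 5*x^3 - 6*x^2 + 5*x - 2.
∫_{-1}^{1} of each monomial x^k gives [2/(k+1) if k even, 0 if k odd]. Integrating term-by-term (or equivalently evaluating the antiderivative F(x) = -x^6/2 - 6*x^5/5 + 5*x^4/4 - 2*x^3 + 5*x^2/2 - 2*x at the endpoints):
  F(1) − F(−1) = -39/20 − (169/20) = -52/5.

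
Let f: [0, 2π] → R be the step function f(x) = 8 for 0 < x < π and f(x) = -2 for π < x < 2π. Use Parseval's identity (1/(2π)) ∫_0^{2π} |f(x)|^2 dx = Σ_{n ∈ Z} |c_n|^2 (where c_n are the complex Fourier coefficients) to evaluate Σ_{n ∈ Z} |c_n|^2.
Σ |c_n|^2 = 34

Parseval equates the L^2 energy of f (normalised by 1/(2π)) with the ℓ^2 sum of its Fourier coefficients: (1/(2π)) ∫_0^{2π} |f|^2 = Σ |c_n|^2.
Compute the left side: (1/(2π)) [∫_0^π 8^2 dx + ∫_π^{2π} (-2)^2 dx] = (1/(2π)) · (64π + 4π) = (64 + 4)/2 = 34.
So Σ_{n ∈ Z} |c_n|^2 = 34.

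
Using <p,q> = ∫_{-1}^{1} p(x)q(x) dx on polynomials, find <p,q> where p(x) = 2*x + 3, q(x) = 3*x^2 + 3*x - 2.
<p,q> = -2

Expand the product: p(x)·q(x) = 6*x^3 + 15*x^2 + 5*x - 6.
∫_{-1}^{1} of each monomial x^k gives [2/(k+1) if k even, 0 if k odd]. Integrating term-by-term (or equivalently evaluating the antiderivative F(x) = 3*x^4/2 + 5*x^3 + 5*x^2/2 - 6*x at the endpoints):
  F(1) − F(−1) = 3 − (5) = -2.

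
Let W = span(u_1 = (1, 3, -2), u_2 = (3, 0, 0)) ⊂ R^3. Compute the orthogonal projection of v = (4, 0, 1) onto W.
proj_W(v) = (4, -6/13, 4/13)

Set up U = [u_1 | ... | u_2] ∈ R^(3×2). The projector onto W = col(U) is P = U (U^T U)^(-1) U^T.
Compute U^T U =
  [14, 3]
  [3, 9],
and U^T v = (2, 12).
Solve U^T U · c = U^T v for the coefficients: c = (-2/13, 18/13). The projection is proj_W(v) = U c.
Check: (v - proj_W(v)) · u_1 = 0  (should be 0).
Check: (v - proj_W(v)) · u_2 = 0  (should be 0).
Result: proj_W(v) = (4, -6/13, 4/13).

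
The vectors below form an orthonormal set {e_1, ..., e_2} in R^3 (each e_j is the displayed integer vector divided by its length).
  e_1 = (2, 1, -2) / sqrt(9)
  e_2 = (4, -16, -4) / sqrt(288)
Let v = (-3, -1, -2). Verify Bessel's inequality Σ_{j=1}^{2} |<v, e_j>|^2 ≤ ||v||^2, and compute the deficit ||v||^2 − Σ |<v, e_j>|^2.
Σ |<v, e_j>|^2 = 3/2; ||v||^2 = 14; deficit = 25/2

Write each e_j = u_j / sqrt(<u_j, u_j>) where u_j is the displayed integer vector. Then <v, e_j> = <v, u_j> / sqrt(<u_j, u_j>), so |<v, e_j>|^2 = <v, u_j>^2 / <u_j, u_j>.
Coefficients: <v, e_1> = -3/sqrt(9), <v, e_2> = 12/sqrt(288).
Square and sum: Σ |<v, e_j>|^2 = 3/2.
Compute ||v||^2 = v·v = 14.
Deficit = 14 − 3/2 = 25/2 ≥ 0, confirming Bessel's inequality. (The deficit equals ||v − Σ <v,e_j> e_j||^2, the squared distance from v to span{e_j}.)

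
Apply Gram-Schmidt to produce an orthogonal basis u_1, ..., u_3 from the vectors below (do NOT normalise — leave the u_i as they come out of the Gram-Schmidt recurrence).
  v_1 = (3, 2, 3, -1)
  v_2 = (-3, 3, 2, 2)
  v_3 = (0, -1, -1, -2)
Orthogonal basis:
  u_1 = (3, 2, 3, -1)
  u_2 = (-72/23, 67/23, 43/23, 47/23)
  u_3 = (-135/199, 51/199, 6/199, -285/199)

Apply the Gram-Schmidt recurrence
  u_1 = v_1
  u_i = v_i − Σ_{j<i} ((v_i · u_j) / (u_j · u_j)) · u_j.

Step by step this gives:
  u_1 = (3, 2, 3, -1)
  u_2 = (-72/23, 67/23, 43/23, 47/23)
  u_3 = (-135/199, 51/199, 6/199, -285/199)

Orthogonality check:
  u_2 · u_1 = 0 (should be 0)
  u_3 · u_1 = 0 (should be 0)
  u_3 · u_2 = 0 (should be 0)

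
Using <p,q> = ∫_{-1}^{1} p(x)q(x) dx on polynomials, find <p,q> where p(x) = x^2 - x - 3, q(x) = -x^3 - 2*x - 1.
<p,q> = 106/15

Expand the product: p(x)·q(x) = -x^5 + x^4 + x^3 + x^2 + 7*x + 3.
∫_{-1}^{1} of each monomial x^k gives [2/(k+1) if k even, 0 if k odd]. Integrating term-by-term (or equivalently evaluating the antiderivative F(x) = -x^6/6 + x^5/5 + x^4/4 + x^3/3 + 7*x^2/2 + 3*x at the endpoints):
  F(1) − F(−1) = 427/60 − (1/20) = 106/15.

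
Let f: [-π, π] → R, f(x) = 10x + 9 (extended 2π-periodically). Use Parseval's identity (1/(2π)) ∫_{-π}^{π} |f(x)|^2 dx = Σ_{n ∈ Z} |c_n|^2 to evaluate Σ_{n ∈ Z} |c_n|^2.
Σ |c_n|^2 = 100π^2/3 + 81

Expand and integrate term by term over [-π, π]:
  ∫ (10x)^2 dx = 100·(2π^3/3); ∫ 2·10·(9)·x dx = 0 (odd integrand); ∫ 9^2 dx = 81·2π.
So (1/(2π)) ∫_{-π}^{π} (10x + 9)^2 dx = 100π^2/3 + 81 = 100π^2/3 + 81.
Parseval ⇒ Σ |c_n|^2 = 100π^2/3 + 81.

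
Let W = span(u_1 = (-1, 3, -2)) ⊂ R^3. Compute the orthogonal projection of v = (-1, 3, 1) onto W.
proj_W(v) = (-4/7, 12/7, -8/7)

Set up U = [u_1 | ... | u_1] ∈ R^(3×1). The projector onto W = col(U) is P = U (U^T U)^(-1) U^T.
Compute U^T U =
  [14],
and U^T v = (8).
Solve U^T U · c = U^T v for the coefficients: c = (4/7). The projection is proj_W(v) = U c.
Check: (v - proj_W(v)) · u_1 = 0  (should be 0).
Result: proj_W(v) = (-4/7, 12/7, -8/7).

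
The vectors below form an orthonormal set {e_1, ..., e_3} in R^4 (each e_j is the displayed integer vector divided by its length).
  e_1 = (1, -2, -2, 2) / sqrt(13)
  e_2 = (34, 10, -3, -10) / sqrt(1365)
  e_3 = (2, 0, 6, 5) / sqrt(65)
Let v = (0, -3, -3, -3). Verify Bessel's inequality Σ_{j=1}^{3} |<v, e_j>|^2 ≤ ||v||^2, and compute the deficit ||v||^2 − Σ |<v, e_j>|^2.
Σ |<v, e_j>|^2 = 1782/91; ||v||^2 = 27; deficit = 675/91

Write each e_j = u_j / sqrt(<u_j, u_j>) where u_j is the displayed integer vector. Then <v, e_j> = <v, u_j> / sqrt(<u_j, u_j>), so |<v, e_j>|^2 = <v, u_j>^2 / <u_j, u_j>.
Coefficients: <v, e_1> = 6/sqrt(13), <v, e_2> = 9/sqrt(1365), <v, e_3> = -33/sqrt(65).
Square and sum: Σ |<v, e_j>|^2 = 1782/91.
Compute ||v||^2 = v·v = 27.
Deficit = 27 − 1782/91 = 675/91 ≥ 0, confirming Bessel's inequality. (The deficit equals ||v − Σ <v,e_j> e_j||^2, the squared distance from v to span{e_j}.)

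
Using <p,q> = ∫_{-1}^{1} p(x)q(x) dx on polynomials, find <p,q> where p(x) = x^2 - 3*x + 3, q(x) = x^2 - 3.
<p,q> = -88/5

Expand the product: p(x)·q(x) = x^4 - 3*x^3 + 9*x - 9.
∫_{-1}^{1} of each monomial x^k gives [2/(k+1) if k even, 0 if k odd]. Integrating term-by-term (or equivalently evaluating the antiderivative F(x) = x^5/5 - 3*x^4/4 + 9*x^2/2 - 9*x at the endpoints):
  F(1) − F(−1) = -101/20 − (251/20) = -88/5.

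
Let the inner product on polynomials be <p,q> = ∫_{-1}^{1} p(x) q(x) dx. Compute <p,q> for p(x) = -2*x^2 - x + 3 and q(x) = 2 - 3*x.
<p,q> = 34/3

Expand the product: p(x)·q(x) = 6*x^3 - x^2 - 11*x + 6.
∫_{-1}^{1} of each monomial x^k gives [2/(k+1) if k even, 0 if k odd]. Integrating term-by-term (or equivalently evaluating the antiderivative F(x) = 3*x^4/2 - x^3/3 - 11*x^2/2 + 6*x at the endpoints):
  F(1) − F(−1) = 5/3 − (-29/3) = 34/3.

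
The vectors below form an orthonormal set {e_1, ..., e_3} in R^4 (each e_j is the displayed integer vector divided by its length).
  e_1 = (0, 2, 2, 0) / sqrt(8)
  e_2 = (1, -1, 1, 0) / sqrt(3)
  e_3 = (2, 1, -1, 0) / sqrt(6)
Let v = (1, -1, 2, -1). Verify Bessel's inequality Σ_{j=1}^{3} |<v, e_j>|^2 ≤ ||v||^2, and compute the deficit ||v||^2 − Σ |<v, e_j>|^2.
Σ |<v, e_j>|^2 = 6; ||v||^2 = 7; deficit = 1

Write each e_j = u_j / sqrt(<u_j, u_j>) where u_j is the displayed integer vector. Then <v, e_j> = <v, u_j> / sqrt(<u_j, u_j>), so |<v, e_j>|^2 = <v, u_j>^2 / <u_j, u_j>.
Coefficients: <v, e_1> = 2/sqrt(8), <v, e_2> = 4/sqrt(3), <v, e_3> = -1/sqrt(6).
Square and sum: Σ |<v, e_j>|^2 = 6.
Compute ||v||^2 = v·v = 7.
Deficit = 7 − 6 = 1 ≥ 0, confirming Bessel's inequality. (The deficit equals ||v − Σ <v,e_j> e_j||^2, the squared distance from v to span{e_j}.)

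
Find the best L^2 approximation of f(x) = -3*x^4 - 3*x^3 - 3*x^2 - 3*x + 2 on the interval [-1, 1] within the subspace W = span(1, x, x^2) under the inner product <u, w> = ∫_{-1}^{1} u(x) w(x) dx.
g(x) = -39*x^2/7 - 24*x/5 + 79/35

The best approximation g ∈ W is the orthogonal projection of f onto W. Writing g = a_0 + a_1 x + a_2 x^2, the coefficients solve the normal equations G · a = b where
  G_{ij} = <φ_i, φ_j> and b_i = <f, φ_i>, with φ_0 = 1, φ_1 = x, φ_2 = x^2.
G =
  [2, 0, 2/3]
  [0, 2/3, 0]
  [2/3, 0, 2/5],
b = (4/5, -16/5, -76/105).
Solving gives a_0 = 79/35, a_1 = -24/5, a_2 = -39/7, so
  g(x) = -39*x^2/7 - 24*x/5 + 79/35.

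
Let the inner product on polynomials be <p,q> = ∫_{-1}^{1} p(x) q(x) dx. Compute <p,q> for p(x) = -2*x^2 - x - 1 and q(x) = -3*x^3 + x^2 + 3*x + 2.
<p,q> = -134/15

Expand the product: p(x)·q(x) = 6*x^5 + x^4 - 4*x^3 - 8*x^2 - 5*x - 2.
∫_{-1}^{1} of each monomial x^k gives [2/(k+1) if k even, 0 if k odd]. Integrating term-by-term (or equivalently evaluating the antiderivative F(x) = x^6 + x^5/5 - x^4 - 8*x^3/3 - 5*x^2/2 - 2*x at the endpoints):
  F(1) − F(−1) = -209/30 − (59/30) = -134/15.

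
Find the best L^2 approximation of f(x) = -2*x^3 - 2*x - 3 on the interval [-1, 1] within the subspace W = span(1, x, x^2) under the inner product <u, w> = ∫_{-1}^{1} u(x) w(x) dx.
g(x) = -16*x/5 - 3

The best approximation g ∈ W is the orthogonal projection of f onto W. Writing g = a_0 + a_1 x + a_2 x^2, the coefficients solve the normal equations G · a = b where
  G_{ij} = <φ_i, φ_j> and b_i = <f, φ_i>, with φ_0 = 1, φ_1 = x, φ_2 = x^2.
G =
  [2, 0, 2/3]
  [0, 2/3, 0]
  [2/3, 0, 2/5],
b = (-6, -32/15, -2).
Solving gives a_0 = -3, a_1 = -16/5, a_2 = 0, so
  g(x) = -16*x/5 - 3.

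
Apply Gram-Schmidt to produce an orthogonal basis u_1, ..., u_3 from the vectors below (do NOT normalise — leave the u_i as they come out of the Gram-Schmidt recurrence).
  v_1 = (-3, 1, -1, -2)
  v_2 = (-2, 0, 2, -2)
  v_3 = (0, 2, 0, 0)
Orthogonal basis:
  u_1 = (-3, 1, -1, -2)
  u_2 = (-2/5, -8/15, 38/15, -14/15)
  u_3 = (10/29, 52/29, 14/29, 4/29)

Apply the Gram-Schmidt recurrence
  u_1 = v_1
  u_i = v_i − Σ_{j<i} ((v_i · u_j) / (u_j · u_j)) · u_j.

Step by step this gives:
  u_1 = (-3, 1, -1, -2)
  u_2 = (-2/5, -8/15, 38/15, -14/15)
  u_3 = (10/29, 52/29, 14/29, 4/29)

Orthogonality check:
  u_2 · u_1 = 0 (should be 0)
  u_3 · u_1 = 0 (should be 0)
  u_3 · u_2 = 0 (should be 0)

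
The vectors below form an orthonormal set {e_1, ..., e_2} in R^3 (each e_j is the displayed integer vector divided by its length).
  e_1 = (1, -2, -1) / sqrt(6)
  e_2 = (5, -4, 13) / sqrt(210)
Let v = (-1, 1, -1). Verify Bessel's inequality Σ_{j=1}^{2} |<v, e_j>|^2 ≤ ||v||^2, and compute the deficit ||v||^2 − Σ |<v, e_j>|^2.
Σ |<v, e_j>|^2 = 104/35; ||v||^2 = 3; deficit = 1/35

Write each e_j = u_j / sqrt(<u_j, u_j>) where u_j is the displayed integer vector. Then <v, e_j> = <v, u_j> / sqrt(<u_j, u_j>), so |<v, e_j>|^2 = <v, u_j>^2 / <u_j, u_j>.
Coefficients: <v, e_1> = -2/sqrt(6), <v, e_2> = -22/sqrt(210).
Square and sum: Σ |<v, e_j>|^2 = 104/35.
Compute ||v||^2 = v·v = 3.
Deficit = 3 − 104/35 = 1/35 ≥ 0, confirming Bessel's inequality. (The deficit equals ||v − Σ <v,e_j> e_j||^2, the squared distance from v to span{e_j}.)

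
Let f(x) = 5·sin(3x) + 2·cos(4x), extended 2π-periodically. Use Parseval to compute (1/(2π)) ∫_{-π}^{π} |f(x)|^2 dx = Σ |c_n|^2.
Σ |c_n|^2 = 29/2

Expand |f|^2 and use orthogonality of {sin(nx), cos(mx)} on [-π, π]:
  ∫_{-π}^{π} sin(nx)^2 dx = π, ∫ cos(mx)^2 dx = π, and cross terms integrate to 0.
So ∫_{-π}^{π} f(x)^2 dx = 5^2 · π + 2^2 · π = (25 + 4)π.
Divide by 2π: (25 + 4)/2 = 29/2.
By Parseval, this equals Σ |c_n|^2.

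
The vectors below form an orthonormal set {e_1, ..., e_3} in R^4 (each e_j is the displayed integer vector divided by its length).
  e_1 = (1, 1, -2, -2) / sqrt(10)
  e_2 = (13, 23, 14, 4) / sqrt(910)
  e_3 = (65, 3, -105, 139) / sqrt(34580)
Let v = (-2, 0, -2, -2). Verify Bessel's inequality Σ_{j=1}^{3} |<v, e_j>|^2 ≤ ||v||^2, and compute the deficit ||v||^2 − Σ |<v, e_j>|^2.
Σ |<v, e_j>|^2 = 851/95; ||v||^2 = 12; deficit = 289/95

Write each e_j = u_j / sqrt(<u_j, u_j>) where u_j is the displayed integer vector. Then <v, e_j> = <v, u_j> / sqrt(<u_j, u_j>), so |<v, e_j>|^2 = <v, u_j>^2 / <u_j, u_j>.
Coefficients: <v, e_1> = 6/sqrt(10), <v, e_2> = -62/sqrt(910), <v, e_3> = -198/sqrt(34580).
Square and sum: Σ |<v, e_j>|^2 = 851/95.
Compute ||v||^2 = v·v = 12.
Deficit = 12 − 851/95 = 289/95 ≥ 0, confirming Bessel's inequality. (The deficit equals ||v − Σ <v,e_j> e_j||^2, the squared distance from v to span{e_j}.)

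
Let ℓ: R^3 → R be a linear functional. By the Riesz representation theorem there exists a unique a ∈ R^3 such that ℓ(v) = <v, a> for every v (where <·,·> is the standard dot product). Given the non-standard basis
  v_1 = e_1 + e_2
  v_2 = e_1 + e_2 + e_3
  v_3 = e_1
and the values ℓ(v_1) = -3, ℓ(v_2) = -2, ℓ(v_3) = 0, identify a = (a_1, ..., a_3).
a = (0, -3, 1)

Write a = (a_1, ..., a_3) in the standard basis. For each basis vector v_i, ℓ(v_i) = <v_i, a> is a linear equation in the a_j's. Collect the n equations into a matrix system V a = ℓ, where row i of V is v_i (expressed in the standard basis). Since V is invertible (lower-triangular with 1s on the diagonal, up to permutation), solve by back-substitution:
  V =
[[1, 1, 0],
 [1, 1, 1],
 [1, 0, 0]]
  V a = (-3, -2, 0)
Solving gives a = (0, -3, 1).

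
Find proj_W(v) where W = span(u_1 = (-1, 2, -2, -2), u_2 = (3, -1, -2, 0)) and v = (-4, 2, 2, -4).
proj_W(v) = (-816/181, 522/181, 144/181, -300/181)

Set up U = [u_1 | ... | u_2] ∈ R^(4×2). The projector onto W = col(U) is P = U (U^T U)^(-1) U^T.
Compute U^T U =
  [13, -1]
  [-1, 14],
and U^T v = (12, -18).
Solve U^T U · c = U^T v for the coefficients: c = (150/181, -222/181). The projection is proj_W(v) = U c.
Check: (v - proj_W(v)) · u_1 = 0  (should be 0).
Check: (v - proj_W(v)) · u_2 = 0  (should be 0).
Result: proj_W(v) = (-816/181, 522/181, 144/181, -300/181).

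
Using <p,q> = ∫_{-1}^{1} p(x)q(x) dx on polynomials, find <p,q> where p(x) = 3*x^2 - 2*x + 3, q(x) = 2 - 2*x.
<p,q> = 56/3

Expand the product: p(x)·q(x) = -6*x^3 + 10*x^2 - 10*x + 6.
∫_{-1}^{1} of each monomial x^k gives [2/(k+1) if k even, 0 if k odd]. Integrating term-by-term (or equivalently evaluating the antiderivative F(x) = -3*x^4/2 + 10*x^3/3 - 5*x^2 + 6*x at the endpoints):
  F(1) − F(−1) = 17/6 − (-95/6) = 56/3.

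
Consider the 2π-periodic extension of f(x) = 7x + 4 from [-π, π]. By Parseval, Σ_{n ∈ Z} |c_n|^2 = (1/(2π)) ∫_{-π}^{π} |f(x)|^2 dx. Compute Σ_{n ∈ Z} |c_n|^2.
Σ |c_n|^2 = 49π^2/3 + 16

Expand and integrate term by term over [-π, π]:
  ∫ (7x)^2 dx = 49·(2π^3/3); ∫ 2·7·(4)·x dx = 0 (odd integrand); ∫ 4^2 dx = 16·2π.
So (1/(2π)) ∫_{-π}^{π} (7x + 4)^2 dx = 49π^2/3 + 16 = 49π^2/3 + 16.
Parseval ⇒ Σ |c_n|^2 = 49π^2/3 + 16.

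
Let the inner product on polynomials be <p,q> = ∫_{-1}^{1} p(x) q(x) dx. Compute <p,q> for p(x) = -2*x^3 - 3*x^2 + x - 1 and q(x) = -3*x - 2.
<p,q> = 42/5

Expand the product: p(x)·q(x) = 6*x^4 + 13*x^3 + 3*x^2 + x + 2.
∫_{-1}^{1} of each monomial x^k gives [2/(k+1) if k even, 0 if k odd]. Integrating term-by-term (or equivalently evaluating the antiderivative F(x) = 6*x^5/5 + 13*x^4/4 + x^3 + x^2/2 + 2*x at the endpoints):
  F(1) − F(−1) = 159/20 − (-9/20) = 42/5.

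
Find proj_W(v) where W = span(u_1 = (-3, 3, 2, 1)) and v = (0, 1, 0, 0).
proj_W(v) = (-9/23, 9/23, 6/23, 3/23)

Set up U = [u_1 | ... | u_1] ∈ R^(4×1). The projector onto W = col(U) is P = U (U^T U)^(-1) U^T.
Compute U^T U =
  [23],
and U^T v = (3).
Solve U^T U · c = U^T v for the coefficients: c = (3/23). The projection is proj_W(v) = U c.
Check: (v - proj_W(v)) · u_1 = 0  (should be 0).
Result: proj_W(v) = (-9/23, 9/23, 6/23, 3/23).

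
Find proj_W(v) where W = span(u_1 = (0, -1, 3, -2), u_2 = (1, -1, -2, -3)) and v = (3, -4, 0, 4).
proj_W(v) = (-6/19, 11/19, -3/19, 28/19)

Set up U = [u_1 | ... | u_2] ∈ R^(4×2). The projector onto W = col(U) is P = U (U^T U)^(-1) U^T.
Compute U^T U =
  [14, 1]
  [1, 15],
and U^T v = (-4, -5).
Solve U^T U · c = U^T v for the coefficients: c = (-5/19, -6/19). The projection is proj_W(v) = U c.
Check: (v - proj_W(v)) · u_1 = 0  (should be 0).
Check: (v - proj_W(v)) · u_2 = 0  (should be 0).
Result: proj_W(v) = (-6/19, 11/19, -3/19, 28/19).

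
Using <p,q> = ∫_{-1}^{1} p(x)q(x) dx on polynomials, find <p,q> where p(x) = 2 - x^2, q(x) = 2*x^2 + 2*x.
<p,q> = 28/15

Expand the product: p(x)·q(x) = -2*x^4 - 2*x^3 + 4*x^2 + 4*x.
∫_{-1}^{1} of each monomial x^k gives [2/(k+1) if k even, 0 if k odd]. Integrating term-by-term (or equivalently evaluating the antiderivative F(x) = -2*x^5/5 - x^4/2 + 4*x^3/3 + 2*x^2 at the endpoints):
  F(1) − F(−1) = 73/30 − (17/30) = 28/15.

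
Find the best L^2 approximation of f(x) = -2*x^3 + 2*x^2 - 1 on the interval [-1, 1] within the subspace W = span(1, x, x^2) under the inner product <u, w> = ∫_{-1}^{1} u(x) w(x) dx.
g(x) = 2*x^2 - 6*x/5 - 1

The best approximation g ∈ W is the orthogonal projection of f onto W. Writing g = a_0 + a_1 x + a_2 x^2, the coefficients solve the normal equations G · a = b where
  G_{ij} = <φ_i, φ_j> and b_i = <f, φ_i>, with φ_0 = 1, φ_1 = x, φ_2 = x^2.
G =
  [2, 0, 2/3]
  [0, 2/3, 0]
  [2/3, 0, 2/5],
b = (-2/3, -4/5, 2/15).
Solving gives a_0 = -1, a_1 = -6/5, a_2 = 2, so
  g(x) = 2*x^2 - 6*x/5 - 1.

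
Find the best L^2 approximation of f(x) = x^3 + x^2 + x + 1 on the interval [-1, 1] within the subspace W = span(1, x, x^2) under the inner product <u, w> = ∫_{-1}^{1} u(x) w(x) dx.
g(x) = x^2 + 8*x/5 + 1

The best approximation g ∈ W is the orthogonal projection of f onto W. Writing g = a_0 + a_1 x + a_2 x^2, the coefficients solve the normal equations G · a = b where
  G_{ij} = <φ_i, φ_j> and b_i = <f, φ_i>, with φ_0 = 1, φ_1 = x, φ_2 = x^2.
G =
  [2, 0, 2/3]
  [0, 2/3, 0]
  [2/3, 0, 2/5],
b = (8/3, 16/15, 16/15).
Solving gives a_0 = 1, a_1 = 8/5, a_2 = 1, so
  g(x) = x^2 + 8*x/5 + 1.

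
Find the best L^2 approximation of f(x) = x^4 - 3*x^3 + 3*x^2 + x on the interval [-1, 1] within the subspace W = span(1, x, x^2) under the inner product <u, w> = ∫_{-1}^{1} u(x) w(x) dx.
g(x) = 27*x^2/7 - 4*x/5 - 3/35

The best approximation g ∈ W is the orthogonal projection of f onto W. Writing g = a_0 + a_1 x + a_2 x^2, the coefficients solve the normal equations G · a = b where
  G_{ij} = <φ_i, φ_j> and b_i = <f, φ_i>, with φ_0 = 1, φ_1 = x, φ_2 = x^2.
G =
  [2, 0, 2/3]
  [0, 2/3, 0]
  [2/3, 0, 2/5],
b = (12/5, -8/15, 52/35).
Solving gives a_0 = -3/35, a_1 = -4/5, a_2 = 27/7, so
  g(x) = 27*x^2/7 - 4*x/5 - 3/35.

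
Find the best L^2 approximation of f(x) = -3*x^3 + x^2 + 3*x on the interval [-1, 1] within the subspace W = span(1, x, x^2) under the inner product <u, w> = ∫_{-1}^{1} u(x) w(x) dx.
g(x) = x^2 + 6*x/5

The best approximation g ∈ W is the orthogonal projection of f onto W. Writing g = a_0 + a_1 x + a_2 x^2, the coefficients solve the normal equations G · a = b where
  G_{ij} = <φ_i, φ_j> and b_i = <f, φ_i>, with φ_0 = 1, φ_1 = x, φ_2 = x^2.
G =
  [2, 0, 2/3]
  [0, 2/3, 0]
  [2/3, 0, 2/5],
b = (2/3, 4/5, 2/5).
Solving gives a_0 = 0, a_1 = 6/5, a_2 = 1, so
  g(x) = x^2 + 6*x/5.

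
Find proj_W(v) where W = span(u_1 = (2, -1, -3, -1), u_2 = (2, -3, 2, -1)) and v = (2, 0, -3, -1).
proj_W(v) = (211/133, -125/266, -424/133, -211/266)

Set up U = [u_1 | ... | u_2] ∈ R^(4×2). The projector onto W = col(U) is P = U (U^T U)^(-1) U^T.
Compute U^T U =
  [15, 2]
  [2, 18],
and U^T v = (14, -1).
Solve U^T U · c = U^T v for the coefficients: c = (127/133, -43/266). The projection is proj_W(v) = U c.
Check: (v - proj_W(v)) · u_1 = 0  (should be 0).
Check: (v - proj_W(v)) · u_2 = 0  (should be 0).
Result: proj_W(v) = (211/133, -125/266, -424/133, -211/266).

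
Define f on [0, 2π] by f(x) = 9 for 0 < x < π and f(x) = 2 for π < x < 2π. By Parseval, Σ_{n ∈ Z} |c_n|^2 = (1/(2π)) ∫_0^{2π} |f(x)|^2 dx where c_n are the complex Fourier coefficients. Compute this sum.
Σ |c_n|^2 = 85/2

Parseval equates the L^2 energy of f (normalised by 1/(2π)) with the ℓ^2 sum of its Fourier coefficients: (1/(2π)) ∫_0^{2π} |f|^2 = Σ |c_n|^2.
Compute the left side: (1/(2π)) [∫_0^π 9^2 dx + ∫_π^{2π} 2^2 dx] = (1/(2π)) · (81π + 4π) = (81 + 4)/2 = 85/2.
So Σ_{n ∈ Z} |c_n|^2 = 85/2.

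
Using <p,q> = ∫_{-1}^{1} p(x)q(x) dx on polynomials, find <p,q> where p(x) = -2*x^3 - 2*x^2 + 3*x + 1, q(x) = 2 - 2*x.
<p,q> = -16/15

Expand the product: p(x)·q(x) = 4*x^4 - 10*x^2 + 4*x + 2.
∫_{-1}^{1} of each monomial x^k gives [2/(k+1) if k even, 0 if k odd]. Integrating term-by-term (or equivalently evaluating the antiderivative F(x) = 4*x^5/5 - 10*x^3/3 + 2*x^2 + 2*x at the endpoints):
  F(1) − F(−1) = 22/15 − (38/15) = -16/15.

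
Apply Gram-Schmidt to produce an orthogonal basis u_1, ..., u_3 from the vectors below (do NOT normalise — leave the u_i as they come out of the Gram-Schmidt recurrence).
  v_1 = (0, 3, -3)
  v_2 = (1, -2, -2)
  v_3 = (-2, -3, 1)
Orthogonal basis:
  u_1 = (0, 3, -3)
  u_2 = (1, -2, -2)
  u_3 = (-20/9, -5/9, -5/9)

Apply the Gram-Schmidt recurrence
  u_1 = v_1
  u_i = v_i − Σ_{j<i} ((v_i · u_j) / (u_j · u_j)) · u_j.

Step by step this gives:
  u_1 = (0, 3, -3)
  u_2 = (1, -2, -2)
  u_3 = (-20/9, -5/9, -5/9)

Orthogonality check:
  u_2 · u_1 = 0 (should be 0)
  u_3 · u_1 = 0 (should be 0)
  u_3 · u_2 = 0 (should be 0)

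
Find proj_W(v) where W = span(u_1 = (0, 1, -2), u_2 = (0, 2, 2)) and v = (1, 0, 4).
proj_W(v) = (0, 0, 4)

Set up U = [u_1 | ... | u_2] ∈ R^(3×2). The projector onto W = col(U) is P = U (U^T U)^(-1) U^T.
Compute U^T U =
  [5, -2]
  [-2, 8],
and U^T v = (-8, 8).
Solve U^T U · c = U^T v for the coefficients: c = (-4/3, 2/3). The projection is proj_W(v) = U c.
Check: (v - proj_W(v)) · u_1 = 0  (should be 0).
Check: (v - proj_W(v)) · u_2 = 0  (should be 0).
Result: proj_W(v) = (0, 0, 4).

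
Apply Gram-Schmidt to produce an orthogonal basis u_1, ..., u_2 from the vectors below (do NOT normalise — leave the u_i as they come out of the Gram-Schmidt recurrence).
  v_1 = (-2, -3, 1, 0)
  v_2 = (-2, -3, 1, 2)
Orthogonal basis:
  u_1 = (-2, -3, 1, 0)
  u_2 = (0, 0, 0, 2)

Apply the Gram-Schmidt recurrence
  u_1 = v_1
  u_i = v_i − Σ_{j<i} ((v_i · u_j) / (u_j · u_j)) · u_j.

Step by step this gives:
  u_1 = (-2, -3, 1, 0)
  u_2 = (0, 0, 0, 2)

Orthogonality check:
  u_2 · u_1 = 0 (should be 0)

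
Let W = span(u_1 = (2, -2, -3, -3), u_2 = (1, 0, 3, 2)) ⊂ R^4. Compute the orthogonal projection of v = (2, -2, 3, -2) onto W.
proj_W(v) = (569/195, -322/195, 86/65, 11/195)

Set up U = [u_1 | ... | u_2] ∈ R^(4×2). The projector onto W = col(U) is P = U (U^T U)^(-1) U^T.
Compute U^T U =
  [26, -13]
  [-13, 14],
and U^T v = (5, 7).
Solve U^T U · c = U^T v for the coefficients: c = (161/195, 19/15). The projection is proj_W(v) = U c.
Check: (v - proj_W(v)) · u_1 = 0  (should be 0).
Check: (v - proj_W(v)) · u_2 = 0  (should be 0).
Result: proj_W(v) = (569/195, -322/195, 86/65, 11/195).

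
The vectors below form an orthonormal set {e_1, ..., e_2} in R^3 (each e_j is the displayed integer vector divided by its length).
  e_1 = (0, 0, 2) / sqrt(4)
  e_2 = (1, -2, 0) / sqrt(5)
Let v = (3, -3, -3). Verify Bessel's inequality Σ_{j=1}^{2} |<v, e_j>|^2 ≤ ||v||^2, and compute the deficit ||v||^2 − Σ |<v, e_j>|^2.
Σ |<v, e_j>|^2 = 126/5; ||v||^2 = 27; deficit = 9/5

Write each e_j = u_j / sqrt(<u_j, u_j>) where u_j is the displayed integer vector. Then <v, e_j> = <v, u_j> / sqrt(<u_j, u_j>), so |<v, e_j>|^2 = <v, u_j>^2 / <u_j, u_j>.
Coefficients: <v, e_1> = -6/sqrt(4), <v, e_2> = 9/sqrt(5).
Square and sum: Σ |<v, e_j>|^2 = 126/5.
Compute ||v||^2 = v·v = 27.
Deficit = 27 − 126/5 = 9/5 ≥ 0, confirming Bessel's inequality. (The deficit equals ||v − Σ <v,e_j> e_j||^2, the squared distance from v to span{e_j}.)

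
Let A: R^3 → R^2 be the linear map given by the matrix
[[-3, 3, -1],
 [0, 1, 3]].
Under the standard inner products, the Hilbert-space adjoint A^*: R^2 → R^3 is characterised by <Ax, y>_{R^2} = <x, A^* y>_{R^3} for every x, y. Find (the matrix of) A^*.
A^* = A^T =
[[-3, 0],
 [3, 1],
 [-1, 3]]

For real matrices with standard dot products, the defining identity <Ax, y> = <x, A^* y> gives (Ax)^T y = x^T (A^*) y, i.e. x^T A^T y = x^T (A^*) y. Since this holds for all x, y, we must have A^* = A^T. Therefore
A^* =
[[-3, 0],
 [3, 1],
 [-1, 3]].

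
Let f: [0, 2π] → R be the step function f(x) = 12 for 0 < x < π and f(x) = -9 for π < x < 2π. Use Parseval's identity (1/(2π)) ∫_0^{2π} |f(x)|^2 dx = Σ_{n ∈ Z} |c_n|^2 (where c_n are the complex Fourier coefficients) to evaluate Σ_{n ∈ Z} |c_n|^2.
Σ |c_n|^2 = 225/2

Parseval equates the L^2 energy of f (normalised by 1/(2π)) with the ℓ^2 sum of its Fourier coefficients: (1/(2π)) ∫_0^{2π} |f|^2 = Σ |c_n|^2.
Compute the left side: (1/(2π)) [∫_0^π 12^2 dx + ∫_π^{2π} (-9)^2 dx] = (1/(2π)) · (144π + 81π) = (144 + 81)/2 = 225/2.
So Σ_{n ∈ Z} |c_n|^2 = 225/2.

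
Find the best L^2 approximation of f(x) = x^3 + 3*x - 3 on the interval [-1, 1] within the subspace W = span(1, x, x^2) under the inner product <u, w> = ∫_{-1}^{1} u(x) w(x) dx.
g(x) = 18*x/5 - 3

The best approximation g ∈ W is the orthogonal projection of f onto W. Writing g = a_0 + a_1 x + a_2 x^2, the coefficients solve the normal equations G · a = b where
  G_{ij} = <φ_i, φ_j> and b_i = <f, φ_i>, with φ_0 = 1, φ_1 = x, φ_2 = x^2.
G =
  [2, 0, 2/3]
  [0, 2/3, 0]
  [2/3, 0, 2/5],
b = (-6, 12/5, -2).
Solving gives a_0 = -3, a_1 = 18/5, a_2 = 0, so
  g(x) = 18*x/5 - 3.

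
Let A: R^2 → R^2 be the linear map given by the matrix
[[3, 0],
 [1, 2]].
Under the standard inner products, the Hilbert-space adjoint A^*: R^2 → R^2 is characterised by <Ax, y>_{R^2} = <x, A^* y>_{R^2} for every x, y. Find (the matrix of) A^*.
A^* = A^T =
[[3, 1],
 [0, 2]]

For real matrices with standard dot products, the defining identity <Ax, y> = <x, A^* y> gives (Ax)^T y = x^T (A^*) y, i.e. x^T A^T y = x^T (A^*) y. Since this holds for all x, y, we must have A^* = A^T. Therefore
A^* =
[[3, 1],
 [0, 2]].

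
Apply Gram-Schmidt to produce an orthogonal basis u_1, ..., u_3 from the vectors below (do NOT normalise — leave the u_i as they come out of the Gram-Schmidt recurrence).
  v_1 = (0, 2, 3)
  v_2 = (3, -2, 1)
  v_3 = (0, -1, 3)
Orthogonal basis:
  u_1 = (0, 2, 3)
  u_2 = (3, -24/13, 16/13)
  u_3 = (-216/181, -243/181, 162/181)

Apply the Gram-Schmidt recurrence
  u_1 = v_1
  u_i = v_i − Σ_{j<i} ((v_i · u_j) / (u_j · u_j)) · u_j.

Step by step this gives:
  u_1 = (0, 2, 3)
  u_2 = (3, -24/13, 16/13)
  u_3 = (-216/181, -243/181, 162/181)

Orthogonality check:
  u_2 · u_1 = 0 (should be 0)
  u_3 · u_1 = 0 (should be 0)
  u_3 · u_2 = 0 (should be 0)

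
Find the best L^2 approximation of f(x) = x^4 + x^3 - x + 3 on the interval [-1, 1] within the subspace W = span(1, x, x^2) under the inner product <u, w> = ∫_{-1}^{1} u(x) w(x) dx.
g(x) = 6*x^2/7 - 2*x/5 + 102/35

The best approximation g ∈ W is the orthogonal projection of f onto W. Writing g = a_0 + a_1 x + a_2 x^2, the coefficients solve the normal equations G · a = b where
  G_{ij} = <φ_i, φ_j> and b_i = <f, φ_i>, with φ_0 = 1, φ_1 = x, φ_2 = x^2.
G =
  [2, 0, 2/3]
  [0, 2/3, 0]
  [2/3, 0, 2/5],
b = (32/5, -4/15, 16/7).
Solving gives a_0 = 102/35, a_1 = -2/5, a_2 = 6/7, so
  g(x) = 6*x^2/7 - 2*x/5 + 102/35.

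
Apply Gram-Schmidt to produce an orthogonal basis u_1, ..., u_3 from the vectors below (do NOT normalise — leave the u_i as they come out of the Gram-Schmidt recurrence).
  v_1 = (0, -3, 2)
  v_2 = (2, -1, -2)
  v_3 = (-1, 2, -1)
Orthogonal basis:
  u_1 = (0, -3, 2)
  u_2 = (2, -16/13, -24/13)
  u_3 = (-12/29, -6/29, -9/29)

Apply the Gram-Schmidt recurrence
  u_1 = v_1
  u_i = v_i − Σ_{j<i} ((v_i · u_j) / (u_j · u_j)) · u_j.

Step by step this gives:
  u_1 = (0, -3, 2)
  u_2 = (2, -16/13, -24/13)
  u_3 = (-12/29, -6/29, -9/29)

Orthogonality check:
  u_2 · u_1 = 0 (should be 0)
  u_3 · u_1 = 0 (should be 0)
  u_3 · u_2 = 0 (should be 0)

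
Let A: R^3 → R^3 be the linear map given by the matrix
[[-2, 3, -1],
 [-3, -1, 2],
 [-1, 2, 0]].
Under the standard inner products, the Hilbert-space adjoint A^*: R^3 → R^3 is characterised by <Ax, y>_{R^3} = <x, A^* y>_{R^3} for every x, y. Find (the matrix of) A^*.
A^* = A^T =
[[-2, -3, -1],
 [3, -1, 2],
 [-1, 2, 0]]

For real matrices with standard dot products, the defining identity <Ax, y> = <x, A^* y> gives (Ax)^T y = x^T (A^*) y, i.e. x^T A^T y = x^T (A^*) y. Since this holds for all x, y, we must have A^* = A^T. Therefore
A^* =
[[-2, -3, -1],
 [3, -1, 2],
 [-1, 2, 0]].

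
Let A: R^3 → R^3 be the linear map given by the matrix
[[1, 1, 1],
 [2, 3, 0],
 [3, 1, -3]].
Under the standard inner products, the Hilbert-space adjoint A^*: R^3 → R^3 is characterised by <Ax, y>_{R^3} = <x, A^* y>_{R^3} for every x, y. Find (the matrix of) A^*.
A^* = A^T =
[[1, 2, 3],
 [1, 3, 1],
 [1, 0, -3]]

For real matrices with standard dot products, the defining identity <Ax, y> = <x, A^* y> gives (Ax)^T y = x^T (A^*) y, i.e. x^T A^T y = x^T (A^*) y. Since this holds for all x, y, we must have A^* = A^T. Therefore
A^* =
[[1, 2, 3],
 [1, 3, 1],
 [1, 0, -3]].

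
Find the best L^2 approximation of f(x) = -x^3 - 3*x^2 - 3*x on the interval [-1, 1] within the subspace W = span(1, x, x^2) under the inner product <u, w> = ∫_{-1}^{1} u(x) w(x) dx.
g(x) = -3*x^2 - 18*x/5

The best approximation g ∈ W is the orthogonal projection of f onto W. Writing g = a_0 + a_1 x + a_2 x^2, the coefficients solve the normal equations G · a = b where
  G_{ij} = <φ_i, φ_j> and b_i = <f, φ_i>, with φ_0 = 1, φ_1 = x, φ_2 = x^2.
G =
  [2, 0, 2/3]
  [0, 2/3, 0]
  [2/3, 0, 2/5],
b = (-2, -12/5, -6/5).
Solving gives a_0 = 0, a_1 = -18/5, a_2 = -3, so
  g(x) = -3*x^2 - 18*x/5.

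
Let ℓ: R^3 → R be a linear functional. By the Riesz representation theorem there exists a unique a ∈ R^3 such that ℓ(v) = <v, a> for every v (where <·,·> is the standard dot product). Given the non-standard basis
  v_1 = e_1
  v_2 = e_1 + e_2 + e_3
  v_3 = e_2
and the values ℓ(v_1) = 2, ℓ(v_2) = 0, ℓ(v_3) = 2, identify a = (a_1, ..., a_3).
a = (2, 2, -4)

Write a = (a_1, ..., a_3) in the standard basis. For each basis vector v_i, ℓ(v_i) = <v_i, a> is a linear equation in the a_j's. Collect the n equations into a matrix system V a = ℓ, where row i of V is v_i (expressed in the standard basis). Since V is invertible (lower-triangular with 1s on the diagonal, up to permutation), solve by back-substitution:
  V =
[[1, 0, 0],
 [1, 1, 1],
 [0, 1, 0]]
  V a = (2, 0, 2)
Solving gives a = (2, 2, -4).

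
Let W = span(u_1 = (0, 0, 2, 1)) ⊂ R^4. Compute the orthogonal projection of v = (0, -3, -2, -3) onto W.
proj_W(v) = (0, 0, -14/5, -7/5)

Set up U = [u_1 | ... | u_1] ∈ R^(4×1). The projector onto W = col(U) is P = U (U^T U)^(-1) U^T.
Compute U^T U =
  [5],
and U^T v = (-7).
Solve U^T U · c = U^T v for the coefficients: c = (-7/5). The projection is proj_W(v) = U c.
Check: (v - proj_W(v)) · u_1 = 0  (should be 0).
Result: proj_W(v) = (0, 0, -14/5, -7/5).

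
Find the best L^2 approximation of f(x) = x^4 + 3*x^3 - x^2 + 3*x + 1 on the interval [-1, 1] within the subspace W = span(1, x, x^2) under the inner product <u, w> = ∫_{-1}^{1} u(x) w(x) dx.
g(x) = -x^2/7 + 24*x/5 + 32/35

The best approximation g ∈ W is the orthogonal projection of f onto W. Writing g = a_0 + a_1 x + a_2 x^2, the coefficients solve the normal equations G · a = b where
  G_{ij} = <φ_i, φ_j> and b_i = <f, φ_i>, with φ_0 = 1, φ_1 = x, φ_2 = x^2.
G =
  [2, 0, 2/3]
  [0, 2/3, 0]
  [2/3, 0, 2/5],
b = (26/15, 16/5, 58/105).
Solving gives a_0 = 32/35, a_1 = 24/5, a_2 = -1/7, so
  g(x) = -x^2/7 + 24*x/5 + 32/35.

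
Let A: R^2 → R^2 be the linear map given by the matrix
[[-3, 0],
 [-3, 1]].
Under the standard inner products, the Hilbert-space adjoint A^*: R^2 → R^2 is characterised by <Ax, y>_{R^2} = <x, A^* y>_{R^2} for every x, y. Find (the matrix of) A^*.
A^* = A^T =
[[-3, -3],
 [0, 1]]

For real matrices with standard dot products, the defining identity <Ax, y> = <x, A^* y> gives (Ax)^T y = x^T (A^*) y, i.e. x^T A^T y = x^T (A^*) y. Since this holds for all x, y, we must have A^* = A^T. Therefore
A^* =
[[-3, -3],
 [0, 1]].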